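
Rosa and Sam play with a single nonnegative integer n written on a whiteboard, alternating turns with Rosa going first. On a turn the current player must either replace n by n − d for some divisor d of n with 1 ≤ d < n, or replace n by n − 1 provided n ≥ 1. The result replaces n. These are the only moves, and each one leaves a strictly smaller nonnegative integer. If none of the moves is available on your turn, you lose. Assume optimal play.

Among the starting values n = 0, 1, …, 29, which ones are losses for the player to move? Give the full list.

0, 2, 5, 7, 9, 11, 13, 15, 17, 19, 21, 23, 25, 27, 29

Positions with no move are L. A position that does have a move is losing for the player to move precisely when every available move leads to a winning position for the opponent. Fill in the labels:
n=0: no move → L
n=1: →0(L), so W
n=2: →1(W) only, which is W, so L
n=3: →2(L), so W
n=4: →2(L), so W
n=5: →4(W) only, which is W, so L
n=6: →5(L), so W
n=7: →6(W) only, which is W, so L
n=8: →7(L), so W
n=9: →6(W), 8(W) — all W, so L
n=10: →5(L), so W
n=11: →10(W) only, which is W, so L
n=12: →9(L), so W
n=13: →12(W) only, which is W, so L
n=14: →7(L), so W
n=15: →10(W), 12(W), 14(W) — all W, so L
n=16: →15(L), so W
n=17: →16(W) only, which is W, so L
n=18: →9(L), so W
n=19: →18(W) only, which is W, so L
n=20: →15(L), so W
n=21: →14(W), 18(W), 20(W) — all W, so L
n=22: →11(L), so W
n=23: →22(W) only, which is W, so L
n=24: →21(L), so W
n=25: →20(W), 24(W) — all W, so L
n=26: →13(L), so W
n=27: →18(W), 24(W), 26(W) — all W, so L
n=28: →21(L), so W
n=29: →28(W) only, which is W, so L
Reading off the rows marked L gives the requested list; there are 15 such values of n.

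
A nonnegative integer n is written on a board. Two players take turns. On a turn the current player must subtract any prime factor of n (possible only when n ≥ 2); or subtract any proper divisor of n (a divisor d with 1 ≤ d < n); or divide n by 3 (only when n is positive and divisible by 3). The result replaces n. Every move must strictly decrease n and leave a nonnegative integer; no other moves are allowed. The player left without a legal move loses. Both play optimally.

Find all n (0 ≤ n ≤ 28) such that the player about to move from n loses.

Compute win/loss labels from the base case upward. A position with no move is L. Any other position is W if it can reach an L in one move, else L.
n=0: no move → L
n=1: no move → L
n=2: reaches L-position 0 → W
n=3: reaches L-position 0 → W
n=4: only reaches 2(W), 3(W), all W → L
n=5: reaches L-position 0 → W
n=6: reaches L-position 4 → W
n=7: reaches L-position 0 → W
n=8: reaches L-position 4 → W
n=9: only reaches 3(W), 6(W), 8(W), all W → L
n=10: reaches L-position 9 → W
n=11: reaches L-position 0 → W
n=12: reaches L-position 4 → W
n=13: reaches L-position 0 → W
n=14: only reaches 7(W), 12(W), 13(W), all W → L
n=15: reaches L-position 14 → W
n=16: reaches L-position 14 → W
n=17: reaches L-position 0 → W
n=18: reaches L-position 9 → W
n=19: reaches L-position 0 → W
n=20: only reaches 10(W), 15(W), 16(W), 18(W), 19(W), all W → L
n=21: reaches L-position 14 → W
n=22: reaches L-position 20 → W
n=23: reaches L-position 0 → W
n=24: reaches L-position 20 → W
n=25: reaches L-position 20 → W
n=26: only reaches 13(W), 24(W), 25(W), all W → L
n=27: reaches L-position 9 → W
n=28: reaches L-position 14 → W
Reading off the rows marked L gives the requested list; there are 7 such values of n.

0, 1, 4, 9, 14, 20, 26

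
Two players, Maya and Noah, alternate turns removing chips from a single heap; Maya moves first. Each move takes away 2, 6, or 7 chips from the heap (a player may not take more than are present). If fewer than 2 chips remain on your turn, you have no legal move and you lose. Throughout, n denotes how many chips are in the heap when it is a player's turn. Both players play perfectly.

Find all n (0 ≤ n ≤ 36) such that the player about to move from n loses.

Build the W/L table. Terminal = L. A non-terminal position is W if it has a move to some L; otherwise it is L.
n=0: no move → L
n=1: no move → L
n=2: →0(L), so W
n=3: →1(L), so W
n=4: →2(W) only, which is W, so L
n=5: →3(W) only, which is W, so L
n=6: →4(L), so W
n=7: →5(L), so W
n=8: →1(L), so W
n=9: →7(W), 3(W), 2(W) — all W, so L
n=10: →4(L), so W
n=11: →9(L), so W
n=12: →5(L), so W
n=13: →11(W), 7(W), 6(W) — all W, so L
n=14: →12(W), 8(W), 7(W) — all W, so L
n=15: →13(L), so W
n=16: →14(L), so W
n=17: →15(W), 11(W), 10(W) — all W, so L
n=18: →16(W), 12(W), 11(W) — all W, so L
n=19: →17(L), so W
n=20: →18(L), so W
n=21: →14(L), so W
n=22: →20(W), 16(W), 15(W) — all W, so L
n=23: →17(L), so W
n=24: →22(L), so W
n=25: →18(L), so W
n=26: →24(W), 20(W), 19(W) — all W, so L
n=27: →25(W), 21(W), 20(W) — all W, so L
n=28: →26(L), so W
n=29: →27(L), so W
n=30: →28(W), 24(W), 23(W) — all W, so L
n=31: →29(W), 25(W), 24(W) — all W, so L
n=32: →30(L), so W
n=33: →31(L), so W
n=34: →27(L), so W
n=35: →33(W), 29(W), 28(W) — all W, so L
n=36: →30(L), so W
Reading off the rows marked L gives the requested list; there are 15 such values of n.

0, 1, 4, 5, 9, 13, 14, 17, 18, 22, 26, 27, 30, 31, 35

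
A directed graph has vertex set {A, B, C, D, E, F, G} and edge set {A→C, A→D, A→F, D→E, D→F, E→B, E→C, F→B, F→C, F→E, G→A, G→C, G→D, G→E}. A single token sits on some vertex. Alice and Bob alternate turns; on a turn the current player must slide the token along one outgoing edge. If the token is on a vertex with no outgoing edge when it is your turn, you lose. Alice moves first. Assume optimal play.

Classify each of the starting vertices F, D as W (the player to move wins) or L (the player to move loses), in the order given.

F: W, D: L

Label each position W (a win for the player to move) or L (a loss). A position with no legal move is L; any other position is W exactly when some move reaches an L, and L when every move reaches a W.
Every edge goes from a vertex to one that appears earlier in the order C, B, E, F, D, A, G, so processing vertices in that order labels each vertex after all of its successors.
C: no outgoing edge → L
B: no outgoing edge → L
E: →B(L), so W
F: →B(L), so W
D: →F(W), E(W) — all W, so L
A: →D(L), so W
G: →D(L), so W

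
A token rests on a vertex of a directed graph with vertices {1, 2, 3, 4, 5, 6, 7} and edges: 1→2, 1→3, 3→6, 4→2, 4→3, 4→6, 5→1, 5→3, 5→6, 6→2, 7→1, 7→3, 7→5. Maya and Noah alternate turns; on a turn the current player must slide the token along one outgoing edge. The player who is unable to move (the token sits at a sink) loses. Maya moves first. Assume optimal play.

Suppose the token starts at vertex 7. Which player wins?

Maya wins.

Compute win/loss labels from the base case upward. A position with no move is L. Any other position is W if it can reach an L in one move, else L.
Every edge goes from a vertex to one that appears earlier in the order 2, 6, 3, 1, 4, 5, 7, so processing vertices in that order labels each vertex after all of its successors.
2: no outgoing edge → L
6: can move to 2, which is L ⇒ W
3: the only move is to 6(W), a W ⇒ L
1: can move to 3, which is L ⇒ W
4: can move to 3, which is L ⇒ W
5: can move to 3, which is L ⇒ W
7: can move to 3, which is L ⇒ W
The starting position 7 is W: Maya should move to 3, handing over an L position.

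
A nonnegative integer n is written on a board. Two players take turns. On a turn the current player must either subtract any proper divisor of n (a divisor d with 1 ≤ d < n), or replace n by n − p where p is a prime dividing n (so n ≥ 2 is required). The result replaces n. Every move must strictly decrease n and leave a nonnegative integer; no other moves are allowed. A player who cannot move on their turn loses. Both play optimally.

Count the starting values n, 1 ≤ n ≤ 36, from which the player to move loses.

8

Compute win/loss labels from the base case upward. A position with no move is L. Any other position is W if it can reach an L in one move, else L.
n=0: no move → L
n=1: no move → L
n=2: reaches L-position 0 → W
n=3: reaches L-position 0 → W
n=4: only reaches 2(W), 3(W), all W → L
n=5: reaches L-position 0 → W
n=6: reaches L-position 4 → W
n=7: reaches L-position 0 → W
n=8: reaches L-position 4 → W
n=9: only reaches 6(W), 8(W), all W → L
n=10: reaches L-position 9 → W
n=11: reaches L-position 0 → W
n=12: reaches L-position 9 → W
n=13: reaches L-position 0 → W
n=14: only reaches 7(W), 12(W), 13(W), all W → L
n=15: reaches L-position 14 → W
n=16: reaches L-position 14 → W
n=17: reaches L-position 0 → W
n=18: reaches L-position 9 → W
n=19: reaches L-position 0 → W
n=20: only reaches 10(W), 15(W), 16(W), 18(W), 19(W), all W → L
n=21: reaches L-position 14 → W
n=22: reaches L-position 20 → W
n=23: reaches L-position 0 → W
n=24: reaches L-position 20 → W
n=25: reaches L-position 20 → W
n=26: only reaches 13(W), 24(W), 25(W), all W → L
n=27: reaches L-position 26 → W
n=28: reaches L-position 14 → W
n=29: reaches L-position 0 → W
n=30: reaches L-position 20 → W
n=31: reaches L-position 0 → W
n=32: only reaches 16(W), 24(W), 28(W), 30(W), 31(W), all W → L
n=33: reaches L-position 32 → W
n=34: reaches L-position 32 → W
n=35: only reaches 28(W), 30(W), 34(W), all W → L
n=36: reaches L-position 32 → W
L entries with 1 ≤ n ≤ 36 (n=0 is outside the asked range and is not counted): n = 1, 4, 9, 14, 20, 26, 32, 35; that makes 8.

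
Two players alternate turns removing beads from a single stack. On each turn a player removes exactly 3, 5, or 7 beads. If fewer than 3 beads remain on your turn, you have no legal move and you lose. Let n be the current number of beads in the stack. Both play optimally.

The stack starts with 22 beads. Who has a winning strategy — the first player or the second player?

Compute win/loss labels from the base case upward. A position with no move is L. Any other position is W if it can reach an L in one move, else L.
n=0: no move → L
n=1: no move → L
n=2: no move → L
n=3: can move to 0, which is L ⇒ W
n=4: can move to 1, which is L ⇒ W
n=5: can move to 2, which is L ⇒ W
n=6: can move to 1, which is L ⇒ W
n=7: can move to 2, which is L ⇒ W
n=8: can move to 1, which is L ⇒ W
n=9: can move to 2, which is L ⇒ W
n=10: moves to 7(W), 5(W), 3(W); every one is W ⇒ L
n=11: moves to 8(W), 6(W), 4(W); every one is W ⇒ L
n=12: moves to 9(W), 7(W), 5(W); every one is W ⇒ L
n=13: can move to 10, which is L ⇒ W
n=14: can move to 11, which is L ⇒ W
n=15: can move to 12, which is L ⇒ W
n=16: can move to 11, which is L ⇒ W
n=17: can move to 12, which is L ⇒ W
n=18: can move to 11, which is L ⇒ W
n=19: can move to 12, which is L ⇒ W
n=20: moves to 17(W), 15(W), 13(W); every one is W ⇒ L
n=21: moves to 18(W), 16(W), 14(W); every one is W ⇒ L
n=22: moves to 19(W), 17(W), 15(W); every one is W ⇒ L
The starting position 22 is L: whatever the player to move does, the opponent receives a W position.

The second player wins.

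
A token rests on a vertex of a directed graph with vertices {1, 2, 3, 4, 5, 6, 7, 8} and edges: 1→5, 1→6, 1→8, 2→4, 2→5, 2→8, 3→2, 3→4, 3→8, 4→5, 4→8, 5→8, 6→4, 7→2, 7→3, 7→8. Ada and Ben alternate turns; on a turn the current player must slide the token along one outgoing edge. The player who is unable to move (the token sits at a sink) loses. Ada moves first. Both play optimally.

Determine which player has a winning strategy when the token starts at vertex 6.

Compute win/loss labels from the base case upward. A position with no move is L. Any other position is W if it can reach an L in one move, else L.
Every edge goes from a vertex to one that appears earlier in the order 8, 5, 4, 2, 3, 6, 7, 1, so processing vertices in that order labels each vertex after all of its successors.
8: no outgoing edge → L
5: W (go to 8, an L position)
4: W (go to 8, an L position)
2: W (go to 8, an L position)
3: W (go to 8, an L position)
6: L (sole option 4(W) is W)
7: W (go to 8, an L position)
1: W (go to 6, an L position)
Every move from 6 reaches a W position, so the mover loses.

Ben wins.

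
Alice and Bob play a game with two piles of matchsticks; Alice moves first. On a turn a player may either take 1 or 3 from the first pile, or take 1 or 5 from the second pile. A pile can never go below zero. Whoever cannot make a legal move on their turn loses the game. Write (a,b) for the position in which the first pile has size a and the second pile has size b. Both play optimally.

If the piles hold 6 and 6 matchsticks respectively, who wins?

Classify positions by backward induction: terminal positions (no move available) are L. From any other position, the mover wins iff some move reaches an L.
No move ever increases a pile, so every position that can arise here has a ≤ 6 and b ≤ 6; it is enough to label the cells with 0 ≤ a ≤ 6 and 0 ≤ b ≤ 6.
Every move lowers a or b (never raises either), so fill the grid row by row in increasing a, and left to right within a row: each cell's successors are then already labelled.
      b=0  b=1  b=2  b=3  b=4  b=5  b=6
a=0:    L    W    L    W    L    W    L
a=1:    W    L    W    L    W    L    W
a=2:    L    W    L    W    L    W    L
a=3:    W    L    W    L    W    L    W
a=4:    L    W    L    W    L    W    L
a=5:    W    L    W    L    W    L    W
a=6:    L    W    L    W    L    W    L
Cells with no legal move (terminal, hence L): (0,0).
The remaining L cells, each justified by listing all of its moves:
(0,2): the only move is to (0,1)(W), a W ⇒ L
(0,4): the only move is to (0,3)(W), a W ⇒ L
(0,6): moves to (0,5)(W), (0,1)(W); every one is W ⇒ L
(1,1): moves to (0,1)(W), (1,0)(W); every one is W ⇒ L
(1,3): moves to (0,3)(W), (1,2)(W); every one is W ⇒ L
(1,5): moves to (0,5)(W), (1,4)(W), (1,0)(W); every one is W ⇒ L
(2,0): the only move is to (1,0)(W), a W ⇒ L
(2,2): moves to (1,2)(W), (2,1)(W); every one is W ⇒ L
(2,4): moves to (1,4)(W), (2,3)(W); every one is W ⇒ L
(2,6): moves to (1,6)(W), (2,5)(W), (2,1)(W); every one is W ⇒ L
(3,1): moves to (2,1)(W), (0,1)(W), (3,0)(W); every one is W ⇒ L
(3,3): moves to (2,3)(W), (0,3)(W), (3,2)(W); every one is W ⇒ L
(3,5): moves to (2,5)(W), (0,5)(W), (3,4)(W), (3,0)(W); every one is W ⇒ L
(4,0): moves to (3,0)(W), (1,0)(W); every one is W ⇒ L
(4,2): moves to (3,2)(W), (1,2)(W), (4,1)(W); every one is W ⇒ L
(4,4): moves to (3,4)(W), (1,4)(W), (4,3)(W); every one is W ⇒ L
(4,6): moves to (3,6)(W), (1,6)(W), (4,5)(W), (4,1)(W); every one is W ⇒ L
(5,1): moves to (4,1)(W), (2,1)(W), (5,0)(W); every one is W ⇒ L
(5,3): moves to (4,3)(W), (2,3)(W), (5,2)(W); every one is W ⇒ L
(5,5): moves to (4,5)(W), (2,5)(W), (5,4)(W), (5,0)(W); every one is W ⇒ L
(6,0): moves to (5,0)(W), (3,0)(W); every one is W ⇒ L
(6,2): moves to (5,2)(W), (3,2)(W), (6,1)(W); every one is W ⇒ L
(6,4): moves to (5,4)(W), (3,4)(W), (6,3)(W); every one is W ⇒ L
(6,6): moves to (5,6)(W), (3,6)(W), (6,5)(W), (6,1)(W); every one is W ⇒ L
Every other cell has at least one move into one of the L cells above, so it is W.
The starting position (6,6) is L: whatever Alice does, the opponent receives a W position.

Bob wins.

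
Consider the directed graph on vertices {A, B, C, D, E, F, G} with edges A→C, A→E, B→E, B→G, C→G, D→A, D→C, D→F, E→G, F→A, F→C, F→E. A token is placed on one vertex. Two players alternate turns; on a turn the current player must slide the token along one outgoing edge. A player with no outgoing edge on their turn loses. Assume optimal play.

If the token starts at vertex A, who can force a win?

Build the W/L table. Terminal = L. A non-terminal position is W if it has a move to some L; otherwise it is L.
Every edge goes from a vertex to one that appears earlier in the order G, E, B, C, A, F, D, so processing vertices in that order labels each vertex after all of its successors.
G: no outgoing edge → L
E: W (go to G, an L position)
B: W (go to G, an L position)
C: W (go to G, an L position)
A: L (options C(W), E(W) are all W)
F: W (go to A, an L position)
D: W (go to A, an L position)
Every move from A reaches a W position, so the mover loses.

The second player wins.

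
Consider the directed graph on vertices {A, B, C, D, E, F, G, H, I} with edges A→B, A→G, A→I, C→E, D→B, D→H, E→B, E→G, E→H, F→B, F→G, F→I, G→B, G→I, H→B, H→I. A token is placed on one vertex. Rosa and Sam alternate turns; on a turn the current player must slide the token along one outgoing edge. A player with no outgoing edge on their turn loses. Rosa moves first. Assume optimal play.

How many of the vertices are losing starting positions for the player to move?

Use the standard recursion: the mover loses at a terminal position; elsewhere, the mover wins exactly when some move hands the opponent an L position.
Every edge goes from a vertex to one that appears earlier in the order B, I, G, H, F, E, A, D, C, so processing vertices in that order labels each vertex after all of its successors.
B: no outgoing edge → L
I: no outgoing edge → L
G: →I(L), so W
H: →I(L), so W
F: →I(L), so W
E: →B(L), so W
A: →I(L), so W
D: →B(L), so W
C: →E(W) only, which is W, so L
The L vertices are B, C, I; that is 3 in all.

3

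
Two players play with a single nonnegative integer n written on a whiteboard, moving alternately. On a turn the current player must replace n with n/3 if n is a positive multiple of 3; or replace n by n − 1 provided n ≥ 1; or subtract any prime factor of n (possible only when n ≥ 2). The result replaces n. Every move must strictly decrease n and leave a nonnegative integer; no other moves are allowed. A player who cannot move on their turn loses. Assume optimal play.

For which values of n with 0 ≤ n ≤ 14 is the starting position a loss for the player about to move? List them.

Compute win/loss labels from the base case upward. A position with no move is L. Any other position is W if it can reach an L in one move, else L.
n=0: no move → L
n=1: reaches L-position 0 → W
n=2: reaches L-position 0 → W
n=3: reaches L-position 0 → W
n=4: only reaches 2(W), 3(W), all W → L
n=5: reaches L-position 0 → W
n=6: reaches L-position 4 → W
n=7: reaches L-position 0 → W
n=8: only reaches 6(W), 7(W), all W → L
n=9: reaches L-position 8 → W
n=10: reaches L-position 8 → W
n=11: reaches L-position 0 → W
n=12: reaches L-position 4 → W
n=13: reaches L-position 0 → W
n=14: only reaches 7(W), 12(W), 13(W), all W → L
Reading off the rows marked L gives the requested list; there are 4 such values of n.

0, 4, 8, 14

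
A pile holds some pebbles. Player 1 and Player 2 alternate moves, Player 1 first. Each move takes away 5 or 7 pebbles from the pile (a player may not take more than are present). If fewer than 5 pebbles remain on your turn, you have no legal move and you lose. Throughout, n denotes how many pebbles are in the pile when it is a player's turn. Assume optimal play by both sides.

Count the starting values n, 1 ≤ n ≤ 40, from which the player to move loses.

19

Build the W/L table. Terminal = L. A non-terminal position is W if it has a move to some L; otherwise it is L.
n=0: no move → L
n=1: no move → L
n=2: no move → L
n=3: no move → L
n=4: no move → L
n=5: →0(L), so W
n=6: →1(L), so W
n=7: →2(L), so W
n=8: →3(L), so W
n=9: →4(L), so W
n=10: →3(L), so W
n=11: →4(L), so W
n=12: →7(W), 5(W) — all W, so L
n=13: →8(W), 6(W) — all W, so L
n=14: →9(W), 7(W) — all W, so L
n=15: →10(W), 8(W) — all W, so L
n=16: →11(W), 9(W) — all W, so L
n=17: →12(L), so W
n=18: →13(L), so W
n=19: →14(L), so W
n=20: →15(L), so W
n=21: →16(L), so W
n=22: →15(L), so W
n=23: →16(L), so W
n=24: →19(W), 17(W) — all W, so L
n=25: →20(W), 18(W) — all W, so L
n=26: →21(W), 19(W) — all W, so L
n=27: →22(W), 20(W) — all W, so L
n=28: →23(W), 21(W) — all W, so L
n=29: →24(L), so W
n=30: →25(L), so W
n=31: →26(L), so W
n=32: →27(L), so W
n=33: →28(L), so W
n=34: →27(L), so W
n=35: →28(L), so W
n=36: →31(W), 29(W) — all W, so L
n=37: →32(W), 30(W) — all W, so L
n=38: →33(W), 31(W) — all W, so L
n=39: →34(W), 32(W) — all W, so L
n=40: →35(W), 33(W) — all W, so L
L entries with 1 ≤ n ≤ 40 (n=0 is outside the asked range and is not counted): n = 1, 2, 3, 4, 12, 13, 14, 15, 16, 24, 25, 26, 27, 28, 36, 37, 38, 39, 40; that makes 19.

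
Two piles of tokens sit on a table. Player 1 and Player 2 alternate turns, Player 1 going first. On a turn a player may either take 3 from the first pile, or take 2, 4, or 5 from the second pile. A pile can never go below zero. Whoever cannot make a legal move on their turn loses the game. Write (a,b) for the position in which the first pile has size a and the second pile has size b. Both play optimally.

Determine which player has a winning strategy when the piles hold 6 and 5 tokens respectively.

Positions with no move are L. A position that does have a move is losing for the player to move precisely when every available move leads to a winning position for the opponent. Fill in the labels:
No move ever increases a pile, so every position that can arise here has a ≤ 6 and b ≤ 5; it is enough to label the cells with 0 ≤ a ≤ 6 and 0 ≤ b ≤ 5.
Every move lowers a or b (never raises either), so fill the grid row by row in increasing a, and left to right within a row: each cell's successors are then already labelled.
      b=0  b=1  b=2  b=3  b=4  b=5
a=0:    L    L    W    W    W    W
a=1:    L    L    W    W    W    W
a=2:    L    L    W    W    W    W
a=3:    W    W    L    L    W    W
a=4:    W    W    L    L    W    W
a=5:    W    W    L    L    W    W
a=6:    L    L    W    W    W    W
Cells with no legal move (terminal, hence L): (0,0), (0,1), (1,0), (1,1), (2,0), (2,1).
The remaining L cells, each justified by listing all of its moves:
(3,2): L (options (0,2)(W), (3,0)(W) are all W)
(3,3): L (options (0,3)(W), (3,1)(W) are all W)
(4,2): L (options (1,2)(W), (4,0)(W) are all W)
(4,3): L (options (1,3)(W), (4,1)(W) are all W)
(5,2): L (options (2,2)(W), (5,0)(W) are all W)
(5,3): L (options (2,3)(W), (5,1)(W) are all W)
(6,0): L (sole option (3,0)(W) is W)
(6,1): L (sole option (3,1)(W) is W)
Every other cell has at least one move into one of the L cells above, so it is W.
The starting position (6,5) is W: Player 1 should move to (6,1), handing over an L position.

Player 1 wins.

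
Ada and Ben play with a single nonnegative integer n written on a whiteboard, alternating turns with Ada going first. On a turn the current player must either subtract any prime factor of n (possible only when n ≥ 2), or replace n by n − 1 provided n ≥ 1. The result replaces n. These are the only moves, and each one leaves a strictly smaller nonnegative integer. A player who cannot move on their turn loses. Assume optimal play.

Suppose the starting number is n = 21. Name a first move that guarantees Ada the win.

Move to 20.

Label each position W (a win for the player to move) or L (a loss). A position with no legal move is L; any other position is W exactly when some move reaches an L, and L when every move reaches a W.
n=0: no move → L
n=1: →0(L), so W
n=2: →0(L), so W
n=3: →0(L), so W
n=4: →2(W), 3(W) — all W, so L
n=5: →0(L), so W
n=6: →4(L), so W
n=7: →0(L), so W
n=8: →6(W), 7(W) — all W, so L
n=9: →8(L), so W
n=10: →8(L), so W
n=11: →0(L), so W
n=12: →9(W), 10(W), 11(W) — all W, so L
n=13: →0(L), so W
n=14: →12(L), so W
n=15: →12(L), so W
n=16: →14(W), 15(W) — all W, so L
n=17: →0(L), so W
n=18: →16(L), so W
n=19: →0(L), so W
n=20: →15(W), 18(W), 19(W) — all W, so L
n=21: →20(L), so W
From 21, the L positions reachable in one move are: 20.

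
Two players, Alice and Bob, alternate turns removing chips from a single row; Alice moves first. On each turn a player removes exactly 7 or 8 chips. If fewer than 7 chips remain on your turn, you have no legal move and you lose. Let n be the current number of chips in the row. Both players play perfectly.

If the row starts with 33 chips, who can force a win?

Build the W/L table. Terminal = L. A non-terminal position is W if it has a move to some L; otherwise it is L.
n=0: no move → L
n=1: no move → L
n=2: no move → L
n=3: no move → L
n=4: no move → L
n=5: no move → L
n=6: no move → L
n=7: can move to 0, which is L ⇒ W
n=8: can move to 1, which is L ⇒ W
n=9: can move to 2, which is L ⇒ W
n=10: can move to 3, which is L ⇒ W
n=11: can move to 4, which is L ⇒ W
n=12: can move to 5, which is L ⇒ W
n=13: can move to 6, which is L ⇒ W
n=14: can move to 6, which is L ⇒ W
n=15: moves to 8(W), 7(W); every one is W ⇒ L
n=16: moves to 9(W), 8(W); every one is W ⇒ L
n=17: moves to 10(W), 9(W); every one is W ⇒ L
n=18: moves to 11(W), 10(W); every one is W ⇒ L
n=19: moves to 12(W), 11(W); every one is W ⇒ L
n=20: moves to 13(W), 12(W); every one is W ⇒ L
n=21: moves to 14(W), 13(W); every one is W ⇒ L
n=22: can move to 15, which is L ⇒ W
n=23: can move to 16, which is L ⇒ W
n=24: can move to 17, which is L ⇒ W
n=25: can move to 18, which is L ⇒ W
n=26: can move to 19, which is L ⇒ W
n=27: can move to 20, which is L ⇒ W
n=28: can move to 21, which is L ⇒ W
n=29: can move to 21, which is L ⇒ W
n=30: moves to 23(W), 22(W); every one is W ⇒ L
n=31: moves to 24(W), 23(W); every one is W ⇒ L
n=32: moves to 25(W), 24(W); every one is W ⇒ L
n=33: moves to 26(W), 25(W); every one is W ⇒ L
The starting position 33 is L: whatever Alice does, the opponent receives a W position.

Bob wins.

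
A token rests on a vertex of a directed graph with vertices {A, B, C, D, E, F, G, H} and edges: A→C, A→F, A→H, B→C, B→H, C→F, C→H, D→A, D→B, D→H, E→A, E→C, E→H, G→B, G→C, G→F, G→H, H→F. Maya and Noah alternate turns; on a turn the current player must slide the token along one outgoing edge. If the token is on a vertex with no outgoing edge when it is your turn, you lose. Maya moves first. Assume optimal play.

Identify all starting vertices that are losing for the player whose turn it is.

B, E, F

Label each position W (a win for the player to move) or L (a loss). A position with no legal move is L; any other position is W exactly when some move reaches an L, and L when every move reaches a W.
Every edge goes from a vertex to one that appears earlier in the order F, H, C, A, B, D, E, G, so processing vertices in that order labels each vertex after all of its successors.
F: no outgoing edge → L
H: →F(L), so W
C: →F(L), so W
A: →F(L), so W
B: →C(W), H(W) — all W, so L
D: →B(L), so W
E: →A(W), C(W), H(W) — all W, so L
G: →B(L), so W
The losing starting vertices are exactly the entries labelled L in this table (3 of them).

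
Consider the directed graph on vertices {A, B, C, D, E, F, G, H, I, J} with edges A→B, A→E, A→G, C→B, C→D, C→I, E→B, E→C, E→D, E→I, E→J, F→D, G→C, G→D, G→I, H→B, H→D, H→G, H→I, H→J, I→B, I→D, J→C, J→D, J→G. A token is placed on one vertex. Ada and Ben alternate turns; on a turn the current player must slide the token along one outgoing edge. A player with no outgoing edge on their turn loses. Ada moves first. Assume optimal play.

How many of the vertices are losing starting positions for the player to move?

Classify positions by backward induction: terminal positions (no move available) are L. From any other position, the mover wins iff some move reaches an L.
Every edge goes from a vertex to one that appears earlier in the order B, D, I, C, G, J, E, A, H, F, so processing vertices in that order labels each vertex after all of its successors.
B: no outgoing edge → L
D: no outgoing edge → L
I: →D(L), so W
C: →D(L), so W
G: →D(L), so W
J: →D(L), so W
E: →D(L), so W
A: →B(L), so W
H: →D(L), so W
F: →D(L), so W
The L vertices are B, D; that is 2 in all.

2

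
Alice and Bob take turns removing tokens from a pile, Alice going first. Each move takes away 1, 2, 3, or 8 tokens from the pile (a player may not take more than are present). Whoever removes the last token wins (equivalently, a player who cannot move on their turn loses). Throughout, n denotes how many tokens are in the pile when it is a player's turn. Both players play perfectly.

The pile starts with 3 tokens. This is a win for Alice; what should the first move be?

Use the standard recursion: the mover loses at a terminal position; elsewhere, the mover wins exactly when some move hands the opponent an L position.
n=0: no move → L
n=1: can move to 0, which is L ⇒ W
n=2: can move to 0, which is L ⇒ W
n=3: can move to 0, which is L ⇒ W
From 3, the L positions reachable in one move are: 0.

Remove 3, leaving 0.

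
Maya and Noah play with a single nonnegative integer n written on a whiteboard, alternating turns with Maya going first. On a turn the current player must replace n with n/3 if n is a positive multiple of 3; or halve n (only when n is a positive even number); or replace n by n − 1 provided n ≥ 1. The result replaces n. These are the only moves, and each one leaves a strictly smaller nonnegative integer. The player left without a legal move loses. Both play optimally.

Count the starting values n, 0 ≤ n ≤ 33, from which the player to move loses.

Compute win/loss labels from the base case upward. A position with no move is L. Any other position is W if it can reach an L in one move, else L.
n=0: no move → L
n=1: reaches L-position 0 → W
n=2: only reaches 1(W), which is W → L
n=3: reaches L-position 2 → W
n=4: reaches L-position 2 → W
n=5: only reaches 4(W), which is W → L
n=6: reaches L-position 2 → W
n=7: only reaches 6(W), which is W → L
n=8: reaches L-position 7 → W
n=9: only reaches 3(W), 8(W), all W → L
n=10: reaches L-position 5 → W
n=11: only reaches 10(W), which is W → L
n=12: reaches L-position 11 → W
n=13: only reaches 12(W), which is W → L
n=14: reaches L-position 7 → W
n=15: reaches L-position 5 → W
n=16: only reaches 8(W), 15(W), all W → L
n=17: reaches L-position 16 → W
n=18: reaches L-position 9 → W
n=19: only reaches 18(W), which is W → L
n=20: reaches L-position 19 → W
n=21: reaches L-position 7 → W
n=22: reaches L-position 11 → W
n=23: only reaches 22(W), which is W → L
n=24: reaches L-position 23 → W
n=25: only reaches 24(W), which is W → L
n=26: reaches L-position 13 → W
n=27: reaches L-position 9 → W
n=28: only reaches 14(W), 27(W), all W → L
n=29: reaches L-position 28 → W
n=30: only reaches 10(W), 15(W), 29(W), all W → L
n=31: reaches L-position 30 → W
n=32: reaches L-position 16 → W
n=33: reaches L-position 11 → W
L entries with 0 ≤ n ≤ 33: n = 0, 2, 5, 7, 9, 11, 13, 16, 19, 23, 25, 28, 30; that makes 13.

13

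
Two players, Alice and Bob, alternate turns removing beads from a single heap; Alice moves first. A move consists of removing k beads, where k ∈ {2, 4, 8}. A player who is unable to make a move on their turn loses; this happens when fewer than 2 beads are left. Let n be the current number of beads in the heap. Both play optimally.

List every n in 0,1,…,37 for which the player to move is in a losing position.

Build the W/L table. Terminal = L. A non-terminal position is W if it has a move to some L; otherwise it is L.
n=0: no move → L
n=1: no move → L
n=2: W (go to 0, an L position)
n=3: W (go to 1, an L position)
n=4: W (go to 0, an L position)
n=5: W (go to 1, an L position)
n=6: L (options 4(W), 2(W) are all W)
n=7: L (options 5(W), 3(W) are all W)
n=8: W (go to 6, an L position)
n=9: W (go to 7, an L position)
n=10: W (go to 6, an L position)
n=11: W (go to 7, an L position)
n=12: L (options 10(W), 8(W), 4(W) are all W)
n=13: L (options 11(W), 9(W), 5(W) are all W)
n=14: W (go to 12, an L position)
n=15: W (go to 13, an L position)
n=16: W (go to 12, an L position)
n=17: W (go to 13, an L position)
n=18: L (options 16(W), 14(W), 10(W) are all W)
n=19: L (options 17(W), 15(W), 11(W) are all W)
n=20: W (go to 18, an L position)
n=21: W (go to 19, an L position)
n=22: W (go to 18, an L position)
n=23: W (go to 19, an L position)
n=24: L (options 22(W), 20(W), 16(W) are all W)
n=25: L (options 23(W), 21(W), 17(W) are all W)
n=26: W (go to 24, an L position)
n=27: W (go to 25, an L position)
n=28: W (go to 24, an L position)
n=29: W (go to 25, an L position)
n=30: L (options 28(W), 26(W), 22(W) are all W)
n=31: L (options 29(W), 27(W), 23(W) are all W)
n=32: W (go to 30, an L position)
n=33: W (go to 31, an L position)
n=34: W (go to 30, an L position)
n=35: W (go to 31, an L position)
n=36: L (options 34(W), 32(W), 28(W) are all W)
n=37: L (options 35(W), 33(W), 29(W) are all W)
Reading off the rows marked L gives the requested list; there are 14 such values of n.

0, 1, 6, 7, 12, 13, 18, 19, 24, 25, 30, 31, 36, 37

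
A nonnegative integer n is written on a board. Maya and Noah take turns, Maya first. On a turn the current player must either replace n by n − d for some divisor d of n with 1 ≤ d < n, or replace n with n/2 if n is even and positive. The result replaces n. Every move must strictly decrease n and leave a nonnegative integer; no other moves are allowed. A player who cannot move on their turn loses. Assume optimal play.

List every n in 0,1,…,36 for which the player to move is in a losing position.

Compute win/loss labels from the base case upward. A position with no move is L. Any other position is W if it can reach an L in one move, else L.
n=0: no move → L
n=1: no move → L
n=2: can move to 1, which is L ⇒ W
n=3: the only move is to 2(W), a W ⇒ L
n=4: can move to 3, which is L ⇒ W
n=5: the only move is to 4(W), a W ⇒ L
n=6: can move to 3, which is L ⇒ W
n=7: the only move is to 6(W), a W ⇒ L
n=8: can move to 7, which is L ⇒ W
n=9: moves to 6(W), 8(W); every one is W ⇒ L
n=10: can move to 5, which is L ⇒ W
n=11: the only move is to 10(W), a W ⇒ L
n=12: can move to 9, which is L ⇒ W
n=13: the only move is to 12(W), a W ⇒ L
n=14: can move to 7, which is L ⇒ W
n=15: moves to 10(W), 12(W), 14(W); every one is W ⇒ L
n=16: can move to 15, which is L ⇒ W
n=17: the only move is to 16(W), a W ⇒ L
n=18: can move to 9, which is L ⇒ W
n=19: the only move is to 18(W), a W ⇒ L
n=20: can move to 15, which is L ⇒ W
n=21: moves to 14(W), 18(W), 20(W); every one is W ⇒ L
n=22: can move to 11, which is L ⇒ W
n=23: the only move is to 22(W), a W ⇒ L
n=24: can move to 21, which is L ⇒ W
n=25: moves to 20(W), 24(W); every one is W ⇒ L
n=26: can move to 13, which is L ⇒ W
n=27: moves to 18(W), 24(W), 26(W); every one is W ⇒ L
n=28: can move to 21, which is L ⇒ W
n=29: the only move is to 28(W), a W ⇒ L
n=30: can move to 15, which is L ⇒ W
n=31: the only move is to 30(W), a W ⇒ L
n=32: can move to 31, which is L ⇒ W
n=33: moves to 22(W), 30(W), 32(W); every one is W ⇒ L
n=34: can move to 17, which is L ⇒ W
n=35: moves to 28(W), 30(W), 34(W); every one is W ⇒ L
n=36: can move to 27, which is L ⇒ W
The losing starting values of n are exactly the entries labelled L in this table (19 of them).

0, 1, 3, 5, 7, 9, 11, 13, 15, 17, 19, 21, 23, 25, 27, 29, 31, 33, 35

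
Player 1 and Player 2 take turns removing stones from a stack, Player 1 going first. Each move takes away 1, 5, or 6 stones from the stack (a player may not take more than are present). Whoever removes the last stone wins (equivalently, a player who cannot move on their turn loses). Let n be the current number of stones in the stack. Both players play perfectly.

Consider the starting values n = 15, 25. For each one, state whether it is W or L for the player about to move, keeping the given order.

Positions with no move are L. A position that does have a move is losing for the player to move precisely when every available move leads to a winning position for the opponent. Fill in the labels:
n=0: no move → L
n=1: W (go to 0, an L position)
n=2: L (sole option 1(W) is W)
n=3: W (go to 2, an L position)
n=4: L (sole option 3(W) is W)
n=5: W (go to 4, an L position)
n=6: W (go to 0, an L position)
n=7: W (go to 2, an L position)
n=8: W (go to 2, an L position)
n=9: W (go to 4, an L position)
n=10: W (go to 4, an L position)
n=11: L (options 10(W), 6(W), 5(W) are all W)
n=12: W (go to 11, an L position)
n=13: L (options 12(W), 8(W), 7(W) are all W)
n=14: W (go to 13, an L position)
n=15: L (options 14(W), 10(W), 9(W) are all W)
n=16: W (go to 15, an L position)
n=17: W (go to 11, an L position)
n=18: W (go to 13, an L position)
n=19: W (go to 13, an L position)
n=20: W (go to 15, an L position)
n=21: W (go to 15, an L position)
n=22: L (options 21(W), 17(W), 16(W) are all W)
n=23: W (go to 22, an L position)
n=24: L (options 23(W), 19(W), 18(W) are all W)
n=25: W (go to 24, an L position)

15: L, 25: W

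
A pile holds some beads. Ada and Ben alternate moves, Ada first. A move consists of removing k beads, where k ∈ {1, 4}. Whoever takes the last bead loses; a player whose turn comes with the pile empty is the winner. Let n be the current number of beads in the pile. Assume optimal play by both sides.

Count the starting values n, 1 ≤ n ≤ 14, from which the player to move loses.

6

Build the W/L table. Terminal = W. A non-terminal position is W if it has a move to some L; otherwise it is L.
n=0: no move; the opponent has just taken the last bead and therefore loses → W
n=1: only reaches 0(W), which is W → L
n=2: reaches L-position 1 → W
n=3: only reaches 2(W), which is W → L
n=4: reaches L-position 3 → W
n=5: reaches L-position 1 → W
n=6: only reaches 5(W), 2(W), all W → L
n=7: reaches L-position 6 → W
n=8: only reaches 7(W), 4(W), all W → L
n=9: reaches L-position 8 → W
n=10: reaches L-position 6 → W
n=11: only reaches 10(W), 7(W), all W → L
n=12: reaches L-position 11 → W
n=13: only reaches 12(W), 9(W), all W → L
n=14: reaches L-position 13 → W
L entries with 1 ≤ n ≤ 14 (the range starts at n=1): n = 1, 3, 6, 8, 11, 13; that makes 6.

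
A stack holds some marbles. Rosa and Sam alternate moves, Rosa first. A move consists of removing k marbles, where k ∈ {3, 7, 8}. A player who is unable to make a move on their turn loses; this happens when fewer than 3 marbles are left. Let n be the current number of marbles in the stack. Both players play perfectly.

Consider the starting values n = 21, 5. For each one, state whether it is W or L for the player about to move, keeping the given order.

Label each position W (a win for the player to move) or L (a loss). A position with no legal move is L; any other position is W exactly when some move reaches an L, and L when every move reaches a W.
n=0: no move → L
n=1: no move → L
n=2: no move → L
n=3: W (go to 0, an L position)
n=4: W (go to 1, an L position)
n=5: W (go to 2, an L position)
n=6: L (sole option 3(W) is W)
n=7: W (go to 0, an L position)
n=8: W (go to 1, an L position)
n=9: W (go to 6, an L position)
n=10: W (go to 2, an L position)
n=11: L (options 8(W), 4(W), 3(W) are all W)
n=12: L (options 9(W), 5(W), 4(W) are all W)
n=13: W (go to 6, an L position)
n=14: W (go to 11, an L position)
n=15: W (go to 12, an L position)
n=16: L (options 13(W), 9(W), 8(W) are all W)
n=17: L (options 14(W), 10(W), 9(W) are all W)
n=18: W (go to 11, an L position)
n=19: W (go to 16, an L position)
n=20: W (go to 17, an L position)
n=21: L (options 18(W), 14(W), 13(W) are all W)

21: L, 5: W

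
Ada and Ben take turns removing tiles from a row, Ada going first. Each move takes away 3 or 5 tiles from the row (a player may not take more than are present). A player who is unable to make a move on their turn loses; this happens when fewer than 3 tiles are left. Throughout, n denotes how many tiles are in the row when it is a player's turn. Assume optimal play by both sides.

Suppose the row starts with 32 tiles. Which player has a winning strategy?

Ben wins.

Build the W/L table. Terminal = L. A non-terminal position is W if it has a move to some L; otherwise it is L.
n=0: no move → L
n=1: no move → L
n=2: no move → L
n=3: W (go to 0, an L position)
n=4: W (go to 1, an L position)
n=5: W (go to 2, an L position)
n=6: W (go to 1, an L position)
n=7: W (go to 2, an L position)
n=8: L (options 5(W), 3(W) are all W)
n=9: L (options 6(W), 4(W) are all W)
n=10: L (options 7(W), 5(W) are all W)
n=11: W (go to 8, an L position)
n=12: W (go to 9, an L position)
n=13: W (go to 10, an L position)
n=14: W (go to 9, an L position)
n=15: W (go to 10, an L position)
n=16: L (options 13(W), 11(W) are all W)
n=17: L (options 14(W), 12(W) are all W)
n=18: L (options 15(W), 13(W) are all W)
n=19: W (go to 16, an L position)
n=20: W (go to 17, an L position)
n=21: W (go to 18, an L position)
n=22: W (go to 17, an L position)
n=23: W (go to 18, an L position)
n=24: L (options 21(W), 19(W) are all W)
n=25: L (options 22(W), 20(W) are all W)
n=26: L (options 23(W), 21(W) are all W)
n=27: W (go to 24, an L position)
n=28: W (go to 25, an L position)
n=29: W (go to 26, an L position)
n=30: W (go to 25, an L position)
n=31: W (go to 26, an L position)
n=32: L (options 29(W), 27(W) are all W)
The starting position 32 is L: whatever Ada does, the opponent receives a W position.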